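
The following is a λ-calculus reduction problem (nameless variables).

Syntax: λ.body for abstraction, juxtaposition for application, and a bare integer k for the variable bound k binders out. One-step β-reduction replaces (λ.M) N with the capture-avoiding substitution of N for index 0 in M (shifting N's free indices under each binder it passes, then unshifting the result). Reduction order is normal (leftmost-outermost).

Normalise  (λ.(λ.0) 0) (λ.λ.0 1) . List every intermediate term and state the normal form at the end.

Answer: normal form = λ.λ.0 1  (in 2 steps)

Working:
  start: (λ.(λ.0) 0) (λ.λ.0 1)
  [1] (λ.0) (λ.λ.0 1)
  [2] λ.λ.0 1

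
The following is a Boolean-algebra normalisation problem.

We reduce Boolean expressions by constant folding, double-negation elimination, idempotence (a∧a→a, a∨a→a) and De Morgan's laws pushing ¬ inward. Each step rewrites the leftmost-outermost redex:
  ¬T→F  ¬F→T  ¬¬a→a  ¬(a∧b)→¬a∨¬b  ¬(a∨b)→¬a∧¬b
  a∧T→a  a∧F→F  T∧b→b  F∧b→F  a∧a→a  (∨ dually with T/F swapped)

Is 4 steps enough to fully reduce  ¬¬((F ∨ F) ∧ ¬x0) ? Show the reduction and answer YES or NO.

Answer: YES — reaches normal form F in 3 ≤ 4 steps

Derivation:
  start: ¬¬((F ∨ F) ∧ ¬x0)
  [1] (F ∨ F) ∧ ¬x0
  [2] F ∧ ¬x0
  [3] F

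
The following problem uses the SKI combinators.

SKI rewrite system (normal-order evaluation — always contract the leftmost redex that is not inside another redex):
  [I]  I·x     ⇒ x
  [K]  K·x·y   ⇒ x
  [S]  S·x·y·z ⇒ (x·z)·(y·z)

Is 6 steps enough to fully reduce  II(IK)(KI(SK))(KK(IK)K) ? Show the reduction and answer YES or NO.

Answer: YES — reaches normal form I in 5 ≤ 6 steps

Reduction:
  start: II(IK)(KI(SK))(KK(IK)K)
  step 1: I(IK)(KI(SK))(KK(IK)K)
  step 2: IK(KI(SK))(KK(IK)K)
  step 3: K(KI(SK))(KK(IK)K)
  step 4: KI(SK)
  step 5: I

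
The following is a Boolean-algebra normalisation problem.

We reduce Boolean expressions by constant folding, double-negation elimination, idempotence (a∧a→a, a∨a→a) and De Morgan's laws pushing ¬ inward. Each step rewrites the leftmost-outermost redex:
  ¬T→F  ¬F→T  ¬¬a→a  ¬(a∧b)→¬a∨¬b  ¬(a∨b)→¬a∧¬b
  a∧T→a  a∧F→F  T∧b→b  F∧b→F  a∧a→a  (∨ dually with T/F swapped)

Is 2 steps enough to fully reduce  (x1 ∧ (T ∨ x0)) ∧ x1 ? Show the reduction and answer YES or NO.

  start: (x1 ∧ (T ∨ x0)) ∧ x1
  [1] (x1 ∧ T) ∧ x1
  [2] x1 ∧ x1

Answer: NO — after 2 steps the term is x1 ∧ x1, not yet normal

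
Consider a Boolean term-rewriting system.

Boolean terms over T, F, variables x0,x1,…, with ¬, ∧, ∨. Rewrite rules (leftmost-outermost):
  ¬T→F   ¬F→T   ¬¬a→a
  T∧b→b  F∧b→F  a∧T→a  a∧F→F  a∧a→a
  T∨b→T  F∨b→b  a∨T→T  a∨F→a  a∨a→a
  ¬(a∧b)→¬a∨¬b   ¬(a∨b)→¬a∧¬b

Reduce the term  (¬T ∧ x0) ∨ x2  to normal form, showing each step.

Answer: normal form = x2  (in 3 steps)

Reduction:
  start: (¬T ∧ x0) ∨ x2
  step 1: (F ∧ x0) ∨ x2
  step 2: F ∨ x2
  step 3: x2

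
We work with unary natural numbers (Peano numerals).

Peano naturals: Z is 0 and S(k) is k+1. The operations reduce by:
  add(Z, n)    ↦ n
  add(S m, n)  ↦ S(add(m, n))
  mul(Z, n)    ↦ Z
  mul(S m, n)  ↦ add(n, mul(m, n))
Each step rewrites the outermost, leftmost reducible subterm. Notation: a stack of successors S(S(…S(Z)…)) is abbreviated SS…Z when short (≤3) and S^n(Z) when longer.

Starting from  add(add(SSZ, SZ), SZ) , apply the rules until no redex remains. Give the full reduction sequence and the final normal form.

Answer: normal form = S^4(Z)  (in 7 steps)

Working:
  start: add(add(SSZ, SZ), SZ)
  →1  add(S(add(SZ, SZ)), SZ)
  →2  S(add(add(SZ, SZ), SZ))
  →3  S(add(S(add(Z, SZ)), SZ))
  →4  S(S(add(add(Z, SZ), SZ)))
  →5  S(S(add(SZ, SZ)))
  →6  S(S(S(add(Z, SZ))))
  →7  S^4(Z)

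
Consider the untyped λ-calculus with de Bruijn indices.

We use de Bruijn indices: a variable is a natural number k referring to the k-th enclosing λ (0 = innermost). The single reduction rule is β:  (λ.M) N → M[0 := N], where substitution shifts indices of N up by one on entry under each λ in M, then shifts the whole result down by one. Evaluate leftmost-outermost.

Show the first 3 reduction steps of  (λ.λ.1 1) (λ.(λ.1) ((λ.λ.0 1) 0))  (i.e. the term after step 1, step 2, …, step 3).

  start: (λ.λ.1 1) (λ.(λ.1) ((λ.λ.0 1) 0))
  step 1: λ.(λ.(λ.1) ((λ.λ.0 1) 0)) (λ.(λ.1) ((λ.λ.0 1) 0))
  step 2: λ.(λ.λ.(λ.1) ((λ.λ.0 1) 0)) ((λ.λ.0 1) (λ.(λ.1) ((λ.λ.0 1) 0)))
  step 3: λ.λ.(λ.1) ((λ.λ.0 1) 0)

Answer: after 3 steps: λ.λ.(λ.1) ((λ.λ.0 1) 0)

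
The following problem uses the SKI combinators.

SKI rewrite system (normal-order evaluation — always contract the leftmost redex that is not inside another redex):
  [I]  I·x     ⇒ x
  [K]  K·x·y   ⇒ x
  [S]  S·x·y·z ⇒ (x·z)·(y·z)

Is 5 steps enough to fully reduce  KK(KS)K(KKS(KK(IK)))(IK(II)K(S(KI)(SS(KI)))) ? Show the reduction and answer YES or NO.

  start: KK(KS)K(KKS(KK(IK)))(IK(II)K(S(KI)(SS(KI))))
  →1  KK(KKS(KK(IK)))(IK(II)K(S(KI)(SS(KI))))
  →2  K(IK(II)K(S(KI)(SS(KI))))
  →3  K(K(II)K(S(KI)(SS(KI))))
  →4  K(II(S(KI)(SS(KI))))
  →5  K(I(S(KI)(SS(KI))))

Answer: NO — after 5 steps the term is K(I(S(KI)(SS(KI)))), not yet normal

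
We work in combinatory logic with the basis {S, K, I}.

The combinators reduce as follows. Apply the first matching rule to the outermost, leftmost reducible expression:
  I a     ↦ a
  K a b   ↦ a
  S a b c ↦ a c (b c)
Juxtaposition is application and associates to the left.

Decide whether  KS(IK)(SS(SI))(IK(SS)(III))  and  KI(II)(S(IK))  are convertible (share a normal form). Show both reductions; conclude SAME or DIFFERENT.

Term A:
  start: KS(IK)(SS(SI))(IK(SS)(III))
  [1] S(SS(SI))(IK(SS)(III))
  [2] S(SS(SI))(K(SS)(III))
  [3] S(SS(SI))(SS)

Term B:
  start: KI(II)(S(IK))
  [1] I(S(IK))
  [2] S(IK)
  [3] SK

Answer: DIFFERENT — A ⇓ S(SS(SI))(SS), B ⇓ SK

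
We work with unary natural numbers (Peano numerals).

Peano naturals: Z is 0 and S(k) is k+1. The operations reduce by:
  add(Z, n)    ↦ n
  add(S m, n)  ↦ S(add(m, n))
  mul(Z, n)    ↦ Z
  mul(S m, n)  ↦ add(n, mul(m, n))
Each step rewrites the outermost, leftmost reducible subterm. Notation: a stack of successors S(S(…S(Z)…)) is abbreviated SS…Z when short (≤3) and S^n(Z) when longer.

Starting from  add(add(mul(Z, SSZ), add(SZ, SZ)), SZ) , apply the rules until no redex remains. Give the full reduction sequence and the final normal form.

Answer: normal form = SSSZ  (in 7 steps)

Derivation:
  start: add(add(mul(Z, SSZ), add(SZ, SZ)), SZ)
  →1  add(add(Z, add(SZ, SZ)), SZ)
  →2  add(add(SZ, SZ), SZ)
  →3  add(S(add(Z, SZ)), SZ)
  →4  S(add(add(Z, SZ), SZ))
  →5  S(add(SZ, SZ))
  →6  S(S(add(Z, SZ)))
  →7  SSSZ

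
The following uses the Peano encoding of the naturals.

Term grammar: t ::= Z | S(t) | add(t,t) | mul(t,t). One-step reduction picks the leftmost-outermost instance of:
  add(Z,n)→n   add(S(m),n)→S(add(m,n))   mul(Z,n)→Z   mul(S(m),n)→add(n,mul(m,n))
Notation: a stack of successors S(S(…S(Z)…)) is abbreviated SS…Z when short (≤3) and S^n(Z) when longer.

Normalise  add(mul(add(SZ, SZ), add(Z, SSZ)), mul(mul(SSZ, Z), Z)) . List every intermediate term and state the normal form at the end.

Answer: normal form = S^4(Z)  (in 24 steps)

Derivation:
  start: add(mul(add(SZ, SZ), add(Z, SSZ)), mul(mul(SSZ, Z), Z))
  step 1: add(mul(S(add(Z, SZ)), add(Z, SSZ)), mul(mul(SSZ, Z), Z))
  step 2: add(add(add(Z, SSZ), mul(add(Z, SZ), add(Z, SSZ))), mul(mul(SSZ, Z), Z))
  step 3: add(add(SSZ, mul(add(Z, SZ), add(Z, SSZ))), mul(mul(SSZ, Z), Z))
  step 4: add(S(add(SZ, mul(add(Z, SZ), add(Z, SSZ)))), mul(mul(SSZ, Z), Z))
  step 5: S(add(add(SZ, mul(add(Z, SZ), add(Z, SSZ))), mul(mul(SSZ, Z), Z)))
  step 6: S(add(S(add(Z, mul(add(Z, SZ), add(Z, SSZ)))), mul(mul(SSZ, Z), Z)))
  step 7: S(S(add(add(Z, mul(add(Z, SZ), add(Z, SSZ))), mul(mul(SSZ, Z), Z))))
  step 8: S(S(add(mul(add(Z, SZ), add(Z, SSZ)), mul(mul(SSZ, Z), Z))))
  step 9: S(S(add(mul(SZ, add(Z, SSZ)), mul(mul(SSZ, Z), Z))))
  step 10: S(S(add(add(add(Z, SSZ), mul(Z, add(Z, SSZ))), mul(mul(SSZ, Z), Z))))
  step 11: S(S(add(add(SSZ, mul(Z, add(Z, SSZ))), mul(mul(SSZ, Z), Z))))
  step 12: S(S(add(S(add(SZ, mul(Z, add(Z, SSZ)))), mul(mul(SSZ, Z), Z))))
  step 13: S(S(S(add(add(SZ, mul(Z, add(Z, SSZ))), mul(mul(SSZ, Z), Z)))))
  step 14: S(S(S(add(S(add(Z, mul(Z, add(Z, SSZ)))), mul(mul(SSZ, Z), Z)))))
  step 15: S(S(S(S(add(add(Z, mul(Z, add(Z, SSZ))), mul(mul(SSZ, Z), Z))))))
  step 16: S(S(S(S(add(mul(Z, add(Z, SSZ)), mul(mul(SSZ, Z), Z))))))
  step 17: S(S(S(S(add(Z, mul(mul(SSZ, Z), Z))))))
  step 18: S(S(S(S(mul(mul(SSZ, Z), Z)))))
  step 19: S(S(S(S(mul(add(Z, mul(SZ, Z)), Z)))))
  step 20: S(S(S(S(mul(mul(SZ, Z), Z)))))
  step 21: S(S(S(S(mul(add(Z, mul(Z, Z)), Z)))))
  step 22: S(S(S(S(mul(mul(Z, Z), Z)))))
  step 23: S(S(S(S(mul(Z, Z)))))
  step 24: S^4(Z)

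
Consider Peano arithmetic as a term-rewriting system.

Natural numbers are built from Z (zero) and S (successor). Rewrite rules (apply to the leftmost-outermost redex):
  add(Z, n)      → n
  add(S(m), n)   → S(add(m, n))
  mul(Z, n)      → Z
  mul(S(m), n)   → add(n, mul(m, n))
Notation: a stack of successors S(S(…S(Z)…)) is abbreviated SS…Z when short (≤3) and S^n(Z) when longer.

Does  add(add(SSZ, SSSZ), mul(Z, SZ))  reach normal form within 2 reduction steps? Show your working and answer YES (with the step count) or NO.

Answer: NO — after 2 steps the term is S(add(add(SZ, SSSZ), mul(Z, SZ))), not yet normal

Working:
  start: add(add(SSZ, SSSZ), mul(Z, SZ))
  →1  add(S(add(SZ, SSSZ)), mul(Z, SZ))
  →2  S(add(add(SZ, SSSZ), mul(Z, SZ)))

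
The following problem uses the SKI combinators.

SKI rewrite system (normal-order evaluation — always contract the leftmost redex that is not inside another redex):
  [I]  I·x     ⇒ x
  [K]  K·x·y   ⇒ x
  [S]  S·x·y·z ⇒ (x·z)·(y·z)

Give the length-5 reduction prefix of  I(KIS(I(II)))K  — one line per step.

  start: I(KIS(I(II)))K
  step 1: KIS(I(II))K
  step 2: I(I(II))K
  step 3: I(II)K
  step 4: IIK
  step 5: IK

Answer: after 5 steps: IK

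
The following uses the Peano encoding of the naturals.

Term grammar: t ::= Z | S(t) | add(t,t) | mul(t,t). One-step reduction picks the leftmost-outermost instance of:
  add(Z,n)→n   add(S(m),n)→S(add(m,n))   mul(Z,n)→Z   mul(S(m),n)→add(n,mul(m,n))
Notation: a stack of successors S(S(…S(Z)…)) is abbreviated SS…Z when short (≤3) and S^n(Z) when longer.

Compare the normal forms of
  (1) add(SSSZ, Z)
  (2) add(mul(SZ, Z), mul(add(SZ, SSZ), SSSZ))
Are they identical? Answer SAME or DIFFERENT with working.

Answer: DIFFERENT — A ⇓ SSSZ, B ⇓ S^9(Z)

Reduction:
Term A:
  start: add(SSSZ, Z)
  →1  S(add(SSZ, Z))
  →2  S(S(add(SZ, Z)))
  →3  S(S(S(add(Z, Z))))
  →4  SSSZ

Term B:
  start: add(mul(SZ, Z), mul(add(SZ, SSZ), SSSZ))
  →1  add(add(Z, mul(Z, Z)), mul(add(SZ, SSZ), SSSZ))
  →2  add(mul(Z, Z), mul(add(SZ, SSZ), SSSZ))
  →3  add(Z, mul(add(SZ, SSZ), SSSZ))
  →4  mul(add(SZ, SSZ), SSSZ)
  →5  mul(S(add(Z, SSZ)), SSSZ)
  →6  add(SSSZ, mul(add(Z, SSZ), SSSZ))
  →7  S(add(SSZ, mul(add(Z, SSZ), SSSZ)))
  →8  S(S(add(SZ, mul(add(Z, SSZ), SSSZ))))
  →9  S(S(S(add(Z, mul(add(Z, SSZ), SSSZ)))))
  →10  S(S(S(mul(add(Z, SSZ), SSSZ))))
  →11  S(S(S(mul(SSZ, SSSZ))))
  →12  S(S(S(add(SSSZ, mul(SZ, SSSZ)))))
  →13  S(S(S(S(add(SSZ, mul(SZ, SSSZ))))))
  →14  S(S(S(S(S(add(SZ, mul(SZ, SSSZ)))))))
  →15  S(S(S(S(S(S(add(Z, mul(SZ, SSSZ))))))))
  →16  S(S(S(S(S(S(mul(SZ, SSSZ)))))))
  →17  S(S(S(S(S(S(add(SSSZ, mul(Z, SSSZ))))))))
  →18  S(S(S(S(S(S(S(add(SSZ, mul(Z, SSSZ)))))))))
  →19  S(S(S(S(S(S(S(S(add(SZ, mul(Z, SSSZ))))))))))
  →20  S(S(S(S(S(S(S(S(S(add(Z, mul(Z, SSSZ)))))))))))
  →21  S(S(S(S(S(S(S(S(S(mul(Z, SSSZ))))))))))
  →22  S^9(Z)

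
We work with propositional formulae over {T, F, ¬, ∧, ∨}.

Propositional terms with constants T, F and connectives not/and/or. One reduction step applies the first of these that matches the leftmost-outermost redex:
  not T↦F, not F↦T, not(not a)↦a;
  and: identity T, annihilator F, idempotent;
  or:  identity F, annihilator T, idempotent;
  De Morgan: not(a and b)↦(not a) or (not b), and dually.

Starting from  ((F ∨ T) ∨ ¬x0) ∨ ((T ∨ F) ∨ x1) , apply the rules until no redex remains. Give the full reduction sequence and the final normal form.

Answer: normal form = T  (in 3 steps)

Working:
  start: ((F ∨ T) ∨ ¬x0) ∨ ((T ∨ F) ∨ x1)
  →1  (T ∨ ¬x0) ∨ ((T ∨ F) ∨ x1)
  →2  T ∨ ((T ∨ F) ∨ x1)
  →3  T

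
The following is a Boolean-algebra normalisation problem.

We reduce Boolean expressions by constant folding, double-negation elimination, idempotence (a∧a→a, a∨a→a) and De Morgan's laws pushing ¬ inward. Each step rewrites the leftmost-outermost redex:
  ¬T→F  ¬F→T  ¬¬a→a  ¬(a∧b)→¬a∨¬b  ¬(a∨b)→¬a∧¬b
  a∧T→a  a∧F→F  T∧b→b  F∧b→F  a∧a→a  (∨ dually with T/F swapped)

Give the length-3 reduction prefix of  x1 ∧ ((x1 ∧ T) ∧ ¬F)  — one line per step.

  start: x1 ∧ ((x1 ∧ T) ∧ ¬F)
  [1] x1 ∧ (x1 ∧ ¬F)
  [2] x1 ∧ (x1 ∧ T)
  [3] x1 ∧ x1

Answer: after 3 steps: x1 ∧ x1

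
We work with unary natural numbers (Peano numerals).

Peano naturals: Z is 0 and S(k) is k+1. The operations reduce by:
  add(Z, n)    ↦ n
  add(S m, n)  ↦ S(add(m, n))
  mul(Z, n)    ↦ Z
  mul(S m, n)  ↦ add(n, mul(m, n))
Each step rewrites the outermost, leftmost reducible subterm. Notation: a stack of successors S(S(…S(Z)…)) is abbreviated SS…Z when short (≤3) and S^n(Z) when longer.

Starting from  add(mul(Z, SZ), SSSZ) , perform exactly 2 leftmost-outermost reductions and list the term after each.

Answer: after 2 steps: SSSZ

Derivation:
  start: add(mul(Z, SZ), SSSZ)
  →1  add(Z, SSSZ)
  →2  SSSZ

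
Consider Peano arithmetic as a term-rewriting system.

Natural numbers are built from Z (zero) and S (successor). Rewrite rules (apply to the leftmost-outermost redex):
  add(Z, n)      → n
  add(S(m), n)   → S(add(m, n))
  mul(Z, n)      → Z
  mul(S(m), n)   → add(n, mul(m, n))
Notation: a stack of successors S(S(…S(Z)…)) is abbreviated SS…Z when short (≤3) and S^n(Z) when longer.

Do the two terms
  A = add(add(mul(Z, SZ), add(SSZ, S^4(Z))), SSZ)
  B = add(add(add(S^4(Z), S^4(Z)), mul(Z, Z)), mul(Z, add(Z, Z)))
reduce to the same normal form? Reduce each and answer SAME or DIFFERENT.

Term A:
  start: add(add(mul(Z, SZ), add(SSZ, S^4(Z))), SSZ)
  →1  add(add(Z, add(SSZ, S^4(Z))), SSZ)
  →2  add(add(SSZ, S^4(Z)), SSZ)
  →3  add(S(add(SZ, S^4(Z))), SSZ)
  →4  S(add(add(SZ, S^4(Z)), SSZ))
  →5  S(add(S(add(Z, S^4(Z))), SSZ))
  →6  S(S(add(add(Z, S^4(Z)), SSZ)))
  →7  S(S(add(S^4(Z), SSZ)))
  →8  S(S(S(add(SSSZ, SSZ))))
  →9  S(S(S(S(add(SSZ, SSZ)))))
  →10  S(S(S(S(S(add(SZ, SSZ))))))
  →11  S(S(S(S(S(S(add(Z, SSZ)))))))
  →12  S^8(Z)

Term B:
  start: add(add(add(S^4(Z), S^4(Z)), mul(Z, Z)), mul(Z, add(Z, Z)))
  →1  add(add(S(add(SSSZ, S^4(Z))), mul(Z, Z)), mul(Z, add(Z, Z)))
  →2  add(S(add(add(SSSZ, S^4(Z)), mul(Z, Z))), mul(Z, add(Z, Z)))
  →3  S(add(add(add(SSSZ, S^4(Z)), mul(Z, Z)), mul(Z, add(Z, Z))))
  →4  S(add(add(S(add(SSZ, S^4(Z))), mul(Z, Z)), mul(Z, add(Z, Z))))
  →5  S(add(S(add(add(SSZ, S^4(Z)), mul(Z, Z))), mul(Z, add(Z, Z))))
  →6  S(S(add(add(add(SSZ, S^4(Z)), mul(Z, Z)), mul(Z, add(Z, Z)))))
  →7  S(S(add(add(S(add(SZ, S^4(Z))), mul(Z, Z)), mul(Z, add(Z, Z)))))
  →8  S(S(add(S(add(add(SZ, S^4(Z)), mul(Z, Z))), mul(Z, add(Z, Z)))))
  →9  S(S(S(add(add(add(SZ, S^4(Z)), mul(Z, Z)), mul(Z, add(Z, Z))))))
  →10  S(S(S(add(add(S(add(Z, S^4(Z))), mul(Z, Z)), mul(Z, add(Z, Z))))))
  →11  S(S(S(add(S(add(add(Z, S^4(Z)), mul(Z, Z))), mul(Z, add(Z, Z))))))
  →12  S(S(S(S(add(add(add(Z, S^4(Z)), mul(Z, Z)), mul(Z, add(Z, Z)))))))
  →13  S(S(S(S(add(add(S^4(Z), mul(Z, Z)), mul(Z, add(Z, Z)))))))
  →14  S(S(S(S(add(S(add(SSSZ, mul(Z, Z))), mul(Z, add(Z, Z)))))))
  →15  S(S(S(S(S(add(add(SSSZ, mul(Z, Z)), mul(Z, add(Z, Z))))))))
  →16  S(S(S(S(S(add(S(add(SSZ, mul(Z, Z))), mul(Z, add(Z, Z))))))))
  →17  S(S(S(S(S(S(add(add(SSZ, mul(Z, Z)), mul(Z, add(Z, Z)))))))))
  →18  S(S(S(S(S(S(add(S(add(SZ, mul(Z, Z))), mul(Z, add(Z, Z)))))))))
  →19  S(S(S(S(S(S(S(add(add(SZ, mul(Z, Z)), mul(Z, add(Z, Z))))))))))
  →20  S(S(S(S(S(S(S(add(S(add(Z, mul(Z, Z))), mul(Z, add(Z, Z))))))))))
  →21  S(S(S(S(S(S(S(S(add(add(Z, mul(Z, Z)), mul(Z, add(Z, Z)))))))))))
  →22  S(S(S(S(S(S(S(S(add(mul(Z, Z), mul(Z, add(Z, Z)))))))))))
  →23  S(S(S(S(S(S(S(S(add(Z, mul(Z, add(Z, Z)))))))))))
  →24  S(S(S(S(S(S(S(S(mul(Z, add(Z, Z))))))))))
  →25  S^8(Z)

Answer: SAME — A ⇓ S^8(Z), B ⇓ S^8(Z)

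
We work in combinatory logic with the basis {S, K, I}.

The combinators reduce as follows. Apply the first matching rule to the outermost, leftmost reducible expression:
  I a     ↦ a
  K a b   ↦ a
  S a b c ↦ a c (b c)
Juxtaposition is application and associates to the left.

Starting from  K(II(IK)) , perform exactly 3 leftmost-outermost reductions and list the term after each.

Answer: after 3 steps: KK

Working:
  start: K(II(IK))
  [1] K(I(IK))
  [2] K(IK)
  [3] KK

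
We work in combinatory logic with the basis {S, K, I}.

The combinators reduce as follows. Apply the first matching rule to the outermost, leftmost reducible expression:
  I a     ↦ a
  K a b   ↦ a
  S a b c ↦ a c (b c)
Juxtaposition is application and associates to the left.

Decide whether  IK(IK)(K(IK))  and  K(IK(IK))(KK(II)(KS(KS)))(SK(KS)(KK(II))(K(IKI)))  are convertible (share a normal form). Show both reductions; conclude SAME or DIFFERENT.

Term A:
  start: IK(IK)(K(IK))
  [1] K(IK)(K(IK))
  [2] IK
  [3] K

Term B:
  start: K(IK(IK))(KK(II)(KS(KS)))(SK(KS)(KK(II))(K(IKI)))
  [1] IK(IK)(SK(KS)(KK(II))(K(IKI)))
  [2] K(IK)(SK(KS)(KK(II))(K(IKI)))
  [3] IK
  [4] K

Answer: SAME — A ⇓ K, B ⇓ K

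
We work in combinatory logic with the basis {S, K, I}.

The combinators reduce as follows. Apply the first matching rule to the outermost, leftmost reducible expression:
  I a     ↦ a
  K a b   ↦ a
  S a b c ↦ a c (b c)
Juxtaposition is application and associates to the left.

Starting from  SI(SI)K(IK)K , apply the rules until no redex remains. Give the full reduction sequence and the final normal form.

  start: SI(SI)K(IK)K
  step 1: IK(SIK)(IK)K
  step 2: K(SIK)(IK)K
  step 3: SIKK
  step 4: IK(KK)
  step 5: K(KK)

Answer: normal form = K(KK)  (in 5 steps)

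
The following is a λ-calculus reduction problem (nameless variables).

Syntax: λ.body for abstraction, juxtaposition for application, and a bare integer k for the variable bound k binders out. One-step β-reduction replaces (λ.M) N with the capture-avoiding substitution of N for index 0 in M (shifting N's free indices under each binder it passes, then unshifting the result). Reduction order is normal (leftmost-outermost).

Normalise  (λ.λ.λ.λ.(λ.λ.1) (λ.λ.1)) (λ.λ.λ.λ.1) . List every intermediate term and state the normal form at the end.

Answer: normal form = λ.λ.λ.λ.λ.λ.1  (in 2 steps)

Reduction:
  start: (λ.λ.λ.λ.(λ.λ.1) (λ.λ.1)) (λ.λ.λ.λ.1)
  [1] λ.λ.λ.(λ.λ.1) (λ.λ.1)
  [2] λ.λ.λ.λ.λ.λ.1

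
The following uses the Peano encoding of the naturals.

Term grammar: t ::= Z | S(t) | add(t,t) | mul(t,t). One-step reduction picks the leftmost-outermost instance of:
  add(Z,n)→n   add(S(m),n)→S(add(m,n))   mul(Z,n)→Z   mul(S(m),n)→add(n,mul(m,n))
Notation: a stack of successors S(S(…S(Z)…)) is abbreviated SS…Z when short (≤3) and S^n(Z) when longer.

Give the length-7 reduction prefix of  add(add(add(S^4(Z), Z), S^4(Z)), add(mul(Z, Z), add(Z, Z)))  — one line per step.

Answer: after 7 steps: S(S(add(add(S(add(SZ, Z)), S^4(Z)), add(mul(Z, Z), add(Z, Z)))))

Working:
  start: add(add(add(S^4(Z), Z), S^4(Z)), add(mul(Z, Z), add(Z, Z)))
  step 1: add(add(S(add(SSSZ, Z)), S^4(Z)), add(mul(Z, Z), add(Z, Z)))
  step 2: add(S(add(add(SSSZ, Z), S^4(Z))), add(mul(Z, Z), add(Z, Z)))
  step 3: S(add(add(add(SSSZ, Z), S^4(Z)), add(mul(Z, Z), add(Z, Z))))
  step 4: S(add(add(S(add(SSZ, Z)), S^4(Z)), add(mul(Z, Z), add(Z, Z))))
  step 5: S(add(S(add(add(SSZ, Z), S^4(Z))), add(mul(Z, Z), add(Z, Z))))
  step 6: S(S(add(add(add(SSZ, Z), S^4(Z)), add(mul(Z, Z), add(Z, Z)))))
  step 7: S(S(add(add(S(add(SZ, Z)), S^4(Z)), add(mul(Z, Z), add(Z, Z)))))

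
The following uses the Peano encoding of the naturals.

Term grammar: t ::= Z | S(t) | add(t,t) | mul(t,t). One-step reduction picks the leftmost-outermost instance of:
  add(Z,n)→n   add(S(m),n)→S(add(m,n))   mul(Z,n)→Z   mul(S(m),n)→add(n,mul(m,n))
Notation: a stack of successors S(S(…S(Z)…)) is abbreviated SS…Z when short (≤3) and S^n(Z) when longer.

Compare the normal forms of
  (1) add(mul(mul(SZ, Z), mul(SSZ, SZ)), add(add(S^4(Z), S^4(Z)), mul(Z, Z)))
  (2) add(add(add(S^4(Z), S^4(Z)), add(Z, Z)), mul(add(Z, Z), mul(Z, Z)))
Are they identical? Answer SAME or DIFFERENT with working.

Answer: SAME — A ⇓ S^8(Z), B ⇓ S^8(Z)

Reduction:
Term A:
  start: add(mul(mul(SZ, Z), mul(SSZ, SZ)), add(add(S^4(Z), S^4(Z)), mul(Z, Z)))
  step 1: add(mul(add(Z, mul(Z, Z)), mul(SSZ, SZ)), add(add(S^4(Z), S^4(Z)), mul(Z, Z)))
  step 2: add(mul(mul(Z, Z), mul(SSZ, SZ)), add(add(S^4(Z), S^4(Z)), mul(Z, Z)))
  step 3: add(mul(Z, mul(SSZ, SZ)), add(add(S^4(Z), S^4(Z)), mul(Z, Z)))
  step 4: add(Z, add(add(S^4(Z), S^4(Z)), mul(Z, Z)))
  step 5: add(add(S^4(Z), S^4(Z)), mul(Z, Z))
  step 6: add(S(add(SSSZ, S^4(Z))), mul(Z, Z))
  step 7: S(add(add(SSSZ, S^4(Z)), mul(Z, Z)))
  step 8: S(add(S(add(SSZ, S^4(Z))), mul(Z, Z)))
  step 9: S(S(add(add(SSZ, S^4(Z)), mul(Z, Z))))
  step 10: S(S(add(S(add(SZ, S^4(Z))), mul(Z, Z))))
  step 11: S(S(S(add(add(SZ, S^4(Z)), mul(Z, Z)))))
  step 12: S(S(S(add(S(add(Z, S^4(Z))), mul(Z, Z)))))
  step 13: S(S(S(S(add(add(Z, S^4(Z)), mul(Z, Z))))))
  step 14: S(S(S(S(add(S^4(Z), mul(Z, Z))))))
  step 15: S(S(S(S(S(add(SSSZ, mul(Z, Z)))))))
  step 16: S(S(S(S(S(S(add(SSZ, mul(Z, Z))))))))
  step 17: S(S(S(S(S(S(S(add(SZ, mul(Z, Z)))))))))
  step 18: S(S(S(S(S(S(S(S(add(Z, mul(Z, Z))))))))))
  step 19: S(S(S(S(S(S(S(S(mul(Z, Z)))))))))
  step 20: S^8(Z)

Term B:
  start: add(add(add(S^4(Z), S^4(Z)), add(Z, Z)), mul(add(Z, Z), mul(Z, Z)))
  step 1: add(add(S(add(SSSZ, S^4(Z))), add(Z, Z)), mul(add(Z, Z), mul(Z, Z)))
  step 2: add(S(add(add(SSSZ, S^4(Z)), add(Z, Z))), mul(add(Z, Z), mul(Z, Z)))
  step 3: S(add(add(add(SSSZ, S^4(Z)), add(Z, Z)), mul(add(Z, Z), mul(Z, Z))))
  step 4: S(add(add(S(add(SSZ, S^4(Z))), add(Z, Z)), mul(add(Z, Z), mul(Z, Z))))
  step 5: S(add(S(add(add(SSZ, S^4(Z)), add(Z, Z))), mul(add(Z, Z), mul(Z, Z))))
  step 6: S(S(add(add(add(SSZ, S^4(Z)), add(Z, Z)), mul(add(Z, Z), mul(Z, Z)))))
  step 7: S(S(add(add(S(add(SZ, S^4(Z))), add(Z, Z)), mul(add(Z, Z), mul(Z, Z)))))
  step 8: S(S(add(S(add(add(SZ, S^4(Z)), add(Z, Z))), mul(add(Z, Z), mul(Z, Z)))))
  step 9: S(S(S(add(add(add(SZ, S^4(Z)), add(Z, Z)), mul(add(Z, Z), mul(Z, Z))))))
  step 10: S(S(S(add(add(S(add(Z, S^4(Z))), add(Z, Z)), mul(add(Z, Z), mul(Z, Z))))))
  step 11: S(S(S(add(S(add(add(Z, S^4(Z)), add(Z, Z))), mul(add(Z, Z), mul(Z, Z))))))
  step 12: S(S(S(S(add(add(add(Z, S^4(Z)), add(Z, Z)), mul(add(Z, Z), mul(Z, Z)))))))
  step 13: S(S(S(S(add(add(S^4(Z), add(Z, Z)), mul(add(Z, Z), mul(Z, Z)))))))
  step 14: S(S(S(S(add(S(add(SSSZ, add(Z, Z))), mul(add(Z, Z), mul(Z, Z)))))))
  step 15: S(S(S(S(S(add(add(SSSZ, add(Z, Z)), mul(add(Z, Z), mul(Z, Z))))))))
  step 16: S(S(S(S(S(add(S(add(SSZ, add(Z, Z))), mul(add(Z, Z), mul(Z, Z))))))))
  step 17: S(S(S(S(S(S(add(add(SSZ, add(Z, Z)), mul(add(Z, Z), mul(Z, Z)))))))))
  step 18: S(S(S(S(S(S(add(S(add(SZ, add(Z, Z))), mul(add(Z, Z), mul(Z, Z)))))))))
  step 19: S(S(S(S(S(S(S(add(add(SZ, add(Z, Z)), mul(add(Z, Z), mul(Z, Z))))))))))
  step 20: S(S(S(S(S(S(S(add(S(add(Z, add(Z, Z))), mul(add(Z, Z), mul(Z, Z))))))))))
  step 21: S(S(S(S(S(S(S(S(add(add(Z, add(Z, Z)), mul(add(Z, Z), mul(Z, Z)))))))))))
  step 22: S(S(S(S(S(S(S(S(add(add(Z, Z), mul(add(Z, Z), mul(Z, Z)))))))))))
  step 23: S(S(S(S(S(S(S(S(add(Z, mul(add(Z, Z), mul(Z, Z)))))))))))
  step 24: S(S(S(S(S(S(S(S(mul(add(Z, Z), mul(Z, Z))))))))))
  step 25: S(S(S(S(S(S(S(S(mul(Z, mul(Z, Z))))))))))
  step 26: S^8(Z)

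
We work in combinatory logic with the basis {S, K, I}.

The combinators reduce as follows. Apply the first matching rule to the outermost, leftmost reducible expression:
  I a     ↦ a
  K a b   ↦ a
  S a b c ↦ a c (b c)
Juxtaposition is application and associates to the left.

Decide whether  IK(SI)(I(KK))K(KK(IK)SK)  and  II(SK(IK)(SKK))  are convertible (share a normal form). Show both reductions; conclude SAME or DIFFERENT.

Answer: DIFFERENT — A ⇓ S(KS), B ⇓ SKK

Reduction:
Term A:
  start: IK(SI)(I(KK))K(KK(IK)SK)
  step 1: K(SI)(I(KK))K(KK(IK)SK)
  step 2: SIK(KK(IK)SK)
  step 3: I(KK(IK)SK)(K(KK(IK)SK))
  step 4: KK(IK)SK(K(KK(IK)SK))
  step 5: KSK(K(KK(IK)SK))
  step 6: S(K(KK(IK)SK))
  step 7: S(K(KSK))
  step 8: S(KS)

Term B:
  start: II(SK(IK)(SKK))
  step 1: I(SK(IK)(SKK))
  step 2: SK(IK)(SKK)
  step 3: K(SKK)(IK(SKK))
  step 4: SKK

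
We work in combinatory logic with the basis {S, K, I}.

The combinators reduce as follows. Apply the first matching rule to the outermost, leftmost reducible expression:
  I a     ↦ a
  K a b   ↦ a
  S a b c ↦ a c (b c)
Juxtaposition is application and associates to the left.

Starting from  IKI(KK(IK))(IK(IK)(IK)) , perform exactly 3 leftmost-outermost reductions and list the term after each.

  start: IKI(KK(IK))(IK(IK)(IK))
  step 1: KI(KK(IK))(IK(IK)(IK))
  step 2: I(IK(IK)(IK))
  step 3: IK(IK)(IK)

Answer: after 3 steps: IK(IK)(IK)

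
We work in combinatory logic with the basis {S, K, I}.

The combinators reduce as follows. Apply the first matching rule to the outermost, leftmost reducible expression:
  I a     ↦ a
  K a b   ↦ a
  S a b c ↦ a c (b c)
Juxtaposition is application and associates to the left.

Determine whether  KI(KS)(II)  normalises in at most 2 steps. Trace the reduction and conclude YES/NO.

Answer: NO — after 2 steps the term is II, not yet normal

Reduction:
  start: KI(KS)(II)
  →1  I(II)
  →2  II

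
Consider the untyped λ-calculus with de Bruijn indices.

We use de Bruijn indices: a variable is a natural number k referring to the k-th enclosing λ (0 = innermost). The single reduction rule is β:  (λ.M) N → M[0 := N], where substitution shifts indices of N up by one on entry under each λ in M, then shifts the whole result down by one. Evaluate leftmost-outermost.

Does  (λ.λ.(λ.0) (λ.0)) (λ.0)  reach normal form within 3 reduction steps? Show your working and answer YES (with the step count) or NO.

Answer: YES — reaches normal form λ.λ.0 in 2 ≤ 3 steps

Reduction:
  start: (λ.λ.(λ.0) (λ.0)) (λ.0)
  →1  λ.(λ.0) (λ.0)
  →2  λ.λ.0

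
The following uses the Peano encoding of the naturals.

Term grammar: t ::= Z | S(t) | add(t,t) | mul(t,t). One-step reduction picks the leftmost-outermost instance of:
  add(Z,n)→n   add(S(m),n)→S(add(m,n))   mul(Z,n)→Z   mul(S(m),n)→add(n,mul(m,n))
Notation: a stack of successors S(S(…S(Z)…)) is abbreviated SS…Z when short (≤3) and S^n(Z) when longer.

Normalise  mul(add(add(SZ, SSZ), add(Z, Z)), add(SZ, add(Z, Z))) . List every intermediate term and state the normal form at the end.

  start: mul(add(add(SZ, SSZ), add(Z, Z)), add(SZ, add(Z, Z)))
  →1  mul(add(S(add(Z, SSZ)), add(Z, Z)), add(SZ, add(Z, Z)))
  →2  mul(S(add(add(Z, SSZ), add(Z, Z))), add(SZ, add(Z, Z)))
  →3  add(add(SZ, add(Z, Z)), mul(add(add(Z, SSZ), add(Z, Z)), add(SZ, add(Z, Z))))
  →4  add(S(add(Z, add(Z, Z))), mul(add(add(Z, SSZ), add(Z, Z)), add(SZ, add(Z, Z))))
  →5  S(add(add(Z, add(Z, Z)), mul(add(add(Z, SSZ), add(Z, Z)), add(SZ, add(Z, Z)))))
  →6  S(add(add(Z, Z), mul(add(add(Z, SSZ), add(Z, Z)), add(SZ, add(Z, Z)))))
  →7  S(add(Z, mul(add(add(Z, SSZ), add(Z, Z)), add(SZ, add(Z, Z)))))
  →8  S(mul(add(add(Z, SSZ), add(Z, Z)), add(SZ, add(Z, Z))))
  →9  S(mul(add(SSZ, add(Z, Z)), add(SZ, add(Z, Z))))
  →10  S(mul(S(add(SZ, add(Z, Z))), add(SZ, add(Z, Z))))
  →11  S(add(add(SZ, add(Z, Z)), mul(add(SZ, add(Z, Z)), add(SZ, add(Z, Z)))))
  →12  S(add(S(add(Z, add(Z, Z))), mul(add(SZ, add(Z, Z)), add(SZ, add(Z, Z)))))
  →13  S(S(add(add(Z, add(Z, Z)), mul(add(SZ, add(Z, Z)), add(SZ, add(Z, Z))))))
  →14  S(S(add(add(Z, Z), mul(add(SZ, add(Z, Z)), add(SZ, add(Z, Z))))))
  →15  S(S(add(Z, mul(add(SZ, add(Z, Z)), add(SZ, add(Z, Z))))))
  →16  S(S(mul(add(SZ, add(Z, Z)), add(SZ, add(Z, Z)))))
  →17  S(S(mul(S(add(Z, add(Z, Z))), add(SZ, add(Z, Z)))))
  →18  S(S(add(add(SZ, add(Z, Z)), mul(add(Z, add(Z, Z)), add(SZ, add(Z, Z))))))
  →19  S(S(add(S(add(Z, add(Z, Z))), mul(add(Z, add(Z, Z)), add(SZ, add(Z, Z))))))
  →20  S(S(S(add(add(Z, add(Z, Z)), mul(add(Z, add(Z, Z)), add(SZ, add(Z, Z)))))))
  →21  S(S(S(add(add(Z, Z), mul(add(Z, add(Z, Z)), add(SZ, add(Z, Z)))))))
  →22  S(S(S(add(Z, mul(add(Z, add(Z, Z)), add(SZ, add(Z, Z)))))))
  →23  S(S(S(mul(add(Z, add(Z, Z)), add(SZ, add(Z, Z))))))
  →24  S(S(S(mul(add(Z, Z), add(SZ, add(Z, Z))))))
  →25  S(S(S(mul(Z, add(SZ, add(Z, Z))))))
  →26  SSSZ

Answer: normal form = SSSZ  (in 26 steps)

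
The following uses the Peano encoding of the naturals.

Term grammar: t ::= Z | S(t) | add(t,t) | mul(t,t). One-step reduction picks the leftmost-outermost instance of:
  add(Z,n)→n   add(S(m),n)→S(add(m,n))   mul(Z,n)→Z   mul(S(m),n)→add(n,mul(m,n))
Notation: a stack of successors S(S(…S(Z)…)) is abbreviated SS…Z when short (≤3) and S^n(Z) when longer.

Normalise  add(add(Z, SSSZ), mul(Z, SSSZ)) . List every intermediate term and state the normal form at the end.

Answer: normal form = SSSZ  (in 6 steps)

Derivation:
  start: add(add(Z, SSSZ), mul(Z, SSSZ))
  →1  add(SSSZ, mul(Z, SSSZ))
  →2  S(add(SSZ, mul(Z, SSSZ)))
  →3  S(S(add(SZ, mul(Z, SSSZ))))
  →4  S(S(S(add(Z, mul(Z, SSSZ)))))
  →5  S(S(S(mul(Z, SSSZ))))
  →6  SSSZ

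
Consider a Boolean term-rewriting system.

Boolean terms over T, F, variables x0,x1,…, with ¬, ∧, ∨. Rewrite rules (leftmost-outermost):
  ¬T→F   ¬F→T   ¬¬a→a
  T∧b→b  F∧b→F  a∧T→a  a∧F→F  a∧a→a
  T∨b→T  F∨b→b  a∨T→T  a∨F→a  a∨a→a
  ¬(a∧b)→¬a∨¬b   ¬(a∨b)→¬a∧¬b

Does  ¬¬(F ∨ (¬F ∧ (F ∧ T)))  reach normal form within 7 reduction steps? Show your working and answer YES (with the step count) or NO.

Answer: YES — reaches normal form F in 5 ≤ 7 steps

Working:
  start: ¬¬(F ∨ (¬F ∧ (F ∧ T)))
  →1  F ∨ (¬F ∧ (F ∧ T))
  →2  ¬F ∧ (F ∧ T)
  →3  T ∧ (F ∧ T)
  →4  F ∧ T
  →5  F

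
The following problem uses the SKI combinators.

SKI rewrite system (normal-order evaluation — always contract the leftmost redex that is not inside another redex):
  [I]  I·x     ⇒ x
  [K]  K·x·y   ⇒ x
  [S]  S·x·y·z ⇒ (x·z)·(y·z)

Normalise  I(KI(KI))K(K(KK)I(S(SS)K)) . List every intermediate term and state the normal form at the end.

Answer: normal form = KK  (in 5 steps)

Working:
  start: I(KI(KI))K(K(KK)I(S(SS)K))
  step 1: KI(KI)K(K(KK)I(S(SS)K))
  step 2: IK(K(KK)I(S(SS)K))
  step 3: K(K(KK)I(S(SS)K))
  step 4: K(KK(S(SS)K))
  step 5: KK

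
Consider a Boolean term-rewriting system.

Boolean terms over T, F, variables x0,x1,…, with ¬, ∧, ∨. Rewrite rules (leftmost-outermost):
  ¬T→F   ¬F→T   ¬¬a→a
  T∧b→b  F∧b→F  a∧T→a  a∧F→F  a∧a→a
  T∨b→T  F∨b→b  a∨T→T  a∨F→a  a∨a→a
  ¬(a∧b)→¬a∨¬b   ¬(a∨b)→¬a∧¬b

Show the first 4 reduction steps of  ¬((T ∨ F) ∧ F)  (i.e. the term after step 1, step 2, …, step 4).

  start: ¬((T ∨ F) ∧ F)
  step 1: ¬(T ∨ F) ∨ ¬F
  step 2: (¬T ∧ ¬F) ∨ ¬F
  step 3: (F ∧ ¬F) ∨ ¬F
  step 4: F ∨ ¬F

Answer: after 4 steps: F ∨ ¬F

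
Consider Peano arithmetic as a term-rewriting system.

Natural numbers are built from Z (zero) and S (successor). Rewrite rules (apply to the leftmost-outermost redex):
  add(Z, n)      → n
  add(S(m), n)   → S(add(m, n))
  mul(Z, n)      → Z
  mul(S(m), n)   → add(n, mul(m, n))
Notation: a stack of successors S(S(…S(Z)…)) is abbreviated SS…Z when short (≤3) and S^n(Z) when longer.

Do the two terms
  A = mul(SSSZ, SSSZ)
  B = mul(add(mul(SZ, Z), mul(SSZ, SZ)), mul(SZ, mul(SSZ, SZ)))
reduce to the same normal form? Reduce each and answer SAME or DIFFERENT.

Answer: DIFFERENT — A ⇓ S^9(Z), B ⇓ S^4(Z)

Working:
Term A:
  start: mul(SSSZ, SSSZ)
  →1  add(SSSZ, mul(SSZ, SSSZ))
  →2  S(add(SSZ, mul(SSZ, SSSZ)))
  →3  S(S(add(SZ, mul(SSZ, SSSZ))))
  →4  S(S(S(add(Z, mul(SSZ, SSSZ)))))
  →5  S(S(S(mul(SSZ, SSSZ))))
  →6  S(S(S(add(SSSZ, mul(SZ, SSSZ)))))
  →7  S(S(S(S(add(SSZ, mul(SZ, SSSZ))))))
  →8  S(S(S(S(S(add(SZ, mul(SZ, SSSZ)))))))
  →9  S(S(S(S(S(S(add(Z, mul(SZ, SSSZ))))))))
  →10  S(S(S(S(S(S(mul(SZ, SSSZ)))))))
  →11  S(S(S(S(S(S(add(SSSZ, mul(Z, SSSZ))))))))
  →12  S(S(S(S(S(S(S(add(SSZ, mul(Z, SSSZ)))))))))
  →13  S(S(S(S(S(S(S(S(add(SZ, mul(Z, SSSZ))))))))))
  →14  S(S(S(S(S(S(S(S(S(add(Z, mul(Z, SSSZ)))))))))))
  →15  S(S(S(S(S(S(S(S(S(mul(Z, SSSZ))))))))))
  →16  S^9(Z)

Term B:
  start: mul(add(mul(SZ, Z), mul(SSZ, SZ)), mul(SZ, mul(SSZ, SZ)))
  →1  mul(add(add(Z, mul(Z, Z)), mul(SSZ, SZ)), mul(SZ, mul(SSZ, SZ)))
  →2  mul(add(mul(Z, Z), mul(SSZ, SZ)), mul(SZ, mul(SSZ, SZ)))
  →3  mul(add(Z, mul(SSZ, SZ)), mul(SZ, mul(SSZ, SZ)))
  →4  mul(mul(SSZ, SZ), mul(SZ, mul(SSZ, SZ)))
  →5  mul(add(SZ, mul(SZ, SZ)), mul(SZ, mul(SSZ, SZ)))
  →6  mul(S(add(Z, mul(SZ, SZ))), mul(SZ, mul(SSZ, SZ)))
  →7  add(mul(SZ, mul(SSZ, SZ)), mul(add(Z, mul(SZ, SZ)), mul(SZ, mul(SSZ, SZ))))
  →8  add(add(mul(SSZ, SZ), mul(Z, mul(SSZ, SZ))), mul(add(Z, mul(SZ, SZ)), mul(SZ, mul(SSZ, SZ))))
  →9  add(add(add(SZ, mul(SZ, SZ)), mul(Z, mul(SSZ, SZ))), mul(add(Z, mul(SZ, SZ)), mul(SZ, mul(SSZ, SZ))))
  →10  add(add(S(add(Z, mul(SZ, SZ))), mul(Z, mul(SSZ, SZ))), mul(add(Z, mul(SZ, SZ)), mul(SZ, mul(SSZ, SZ))))
  →11  add(S(add(add(Z, mul(SZ, SZ)), mul(Z, mul(SSZ, SZ)))), mul(add(Z, mul(SZ, SZ)), mul(SZ, mul(SSZ, SZ))))
  →12  S(add(add(add(Z, mul(SZ, SZ)), mul(Z, mul(SSZ, SZ))), mul(add(Z, mul(SZ, SZ)), mul(SZ, mul(SSZ, SZ)))))
  →13  S(add(add(mul(SZ, SZ), mul(Z, mul(SSZ, SZ))), mul(add(Z, mul(SZ, SZ)), mul(SZ, mul(SSZ, SZ)))))
  →14  S(add(add(add(SZ, mul(Z, SZ)), mul(Z, mul(SSZ, SZ))), mul(add(Z, mul(SZ, SZ)), mul(SZ, mul(SSZ, SZ)))))
  →15  S(add(add(S(add(Z, mul(Z, SZ))), mul(Z, mul(SSZ, SZ))), mul(add(Z, mul(SZ, SZ)), mul(SZ, mul(SSZ, SZ)))))
  →16  S(add(S(add(add(Z, mul(Z, SZ)), mul(Z, mul(SSZ, SZ)))), mul(add(Z, mul(SZ, SZ)), mul(SZ, mul(SSZ, SZ)))))
  →17  S(S(add(add(add(Z, mul(Z, SZ)), mul(Z, mul(SSZ, SZ))), mul(add(Z, mul(SZ, SZ)), mul(SZ, mul(SSZ, SZ))))))
  →18  S(S(add(add(mul(Z, SZ), mul(Z, mul(SSZ, SZ))), mul(add(Z, mul(SZ, SZ)), mul(SZ, mul(SSZ, SZ))))))
  →19  S(S(add(add(Z, mul(Z, mul(SSZ, SZ))), mul(add(Z, mul(SZ, SZ)), mul(SZ, mul(SSZ, SZ))))))
  →20  S(S(add(mul(Z, mul(SSZ, SZ)), mul(add(Z, mul(SZ, SZ)), mul(SZ, mul(SSZ, SZ))))))
  →21  S(S(add(Z, mul(add(Z, mul(SZ, SZ)), mul(SZ, mul(SSZ, SZ))))))
  →22  S(S(mul(add(Z, mul(SZ, SZ)), mul(SZ, mul(SSZ, SZ)))))
  →23  S(S(mul(mul(SZ, SZ), mul(SZ, mul(SSZ, SZ)))))
  →24  S(S(mul(add(SZ, mul(Z, SZ)), mul(SZ, mul(SSZ, SZ)))))
  →25  S(S(mul(S(add(Z, mul(Z, SZ))), mul(SZ, mul(SSZ, SZ)))))
  →26  S(S(add(mul(SZ, mul(SSZ, SZ)), mul(add(Z, mul(Z, SZ)), mul(SZ, mul(SSZ, SZ))))))
  →27  S(S(add(add(mul(SSZ, SZ), mul(Z, mul(SSZ, SZ))), mul(add(Z, mul(Z, SZ)), mul(SZ, mul(SSZ, SZ))))))
  →28  S(S(add(add(add(SZ, mul(SZ, SZ)), mul(Z, mul(SSZ, SZ))), mul(add(Z, mul(Z, SZ)), mul(SZ, mul(SSZ, SZ))))))
  →29  S(S(add(add(S(add(Z, mul(SZ, SZ))), mul(Z, mul(SSZ, SZ))), mul(add(Z, mul(Z, SZ)), mul(SZ, mul(SSZ, SZ))))))
  →30  S(S(add(S(add(add(Z, mul(SZ, SZ)), mul(Z, mul(SSZ, SZ)))), mul(add(Z, mul(Z, SZ)), mul(SZ, mul(SSZ, SZ))))))
  →31  S(S(S(add(add(add(Z, mul(SZ, SZ)), mul(Z, mul(SSZ, SZ))), mul(add(Z, mul(Z, SZ)), mul(SZ, mul(SSZ, SZ)))))))
  →32  S(S(S(add(add(mul(SZ, SZ), mul(Z, mul(SSZ, SZ))), mul(add(Z, mul(Z, SZ)), mul(SZ, mul(SSZ, SZ)))))))
  →33  S(S(S(add(add(add(SZ, mul(Z, SZ)), mul(Z, mul(SSZ, SZ))), mul(add(Z, mul(Z, SZ)), mul(SZ, mul(SSZ, SZ)))))))
  →34  S(S(S(add(add(S(add(Z, mul(Z, SZ))), mul(Z, mul(SSZ, SZ))), mul(add(Z, mul(Z, SZ)), mul(SZ, mul(SSZ, SZ)))))))
  →35  S(S(S(add(S(add(add(Z, mul(Z, SZ)), mul(Z, mul(SSZ, SZ)))), mul(add(Z, mul(Z, SZ)), mul(SZ, mul(SSZ, SZ)))))))
  →36  S(S(S(S(add(add(add(Z, mul(Z, SZ)), mul(Z, mul(SSZ, SZ))), mul(add(Z, mul(Z, SZ)), mul(SZ, mul(SSZ, SZ))))))))
  →37  S(S(S(S(add(add(mul(Z, SZ), mul(Z, mul(SSZ, SZ))), mul(add(Z, mul(Z, SZ)), mul(SZ, mul(SSZ, SZ))))))))
  →38  S(S(S(S(add(add(Z, mul(Z, mul(SSZ, SZ))), mul(add(Z, mul(Z, SZ)), mul(SZ, mul(SSZ, SZ))))))))
  →39  S(S(S(S(add(mul(Z, mul(SSZ, SZ)), mul(add(Z, mul(Z, SZ)), mul(SZ, mul(SSZ, SZ))))))))
  →40  S(S(S(S(add(Z, mul(add(Z, mul(Z, SZ)), mul(SZ, mul(SSZ, SZ))))))))
  →41  S(S(S(S(mul(add(Z, mul(Z, SZ)), mul(SZ, mul(SSZ, SZ)))))))
  →42  S(S(S(S(mul(mul(Z, SZ), mul(SZ, mul(SSZ, SZ)))))))
  →43  S(S(S(S(mul(Z, mul(SZ, mul(SSZ, SZ)))))))
  →44  S^4(Z)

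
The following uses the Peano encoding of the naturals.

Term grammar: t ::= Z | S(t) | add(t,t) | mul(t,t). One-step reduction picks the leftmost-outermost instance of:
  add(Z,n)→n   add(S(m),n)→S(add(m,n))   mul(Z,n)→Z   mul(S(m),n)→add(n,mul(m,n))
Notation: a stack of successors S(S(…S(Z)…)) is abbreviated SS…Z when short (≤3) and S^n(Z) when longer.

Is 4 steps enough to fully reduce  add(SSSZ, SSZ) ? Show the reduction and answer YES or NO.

Answer: YES — reaches normal form S^5(Z) in 4 ≤ 4 steps

Working:
  start: add(SSSZ, SSZ)
  step 1: S(add(SSZ, SSZ))
  step 2: S(S(add(SZ, SSZ)))
  step 3: S(S(S(add(Z, SSZ))))
  step 4: S^5(Z)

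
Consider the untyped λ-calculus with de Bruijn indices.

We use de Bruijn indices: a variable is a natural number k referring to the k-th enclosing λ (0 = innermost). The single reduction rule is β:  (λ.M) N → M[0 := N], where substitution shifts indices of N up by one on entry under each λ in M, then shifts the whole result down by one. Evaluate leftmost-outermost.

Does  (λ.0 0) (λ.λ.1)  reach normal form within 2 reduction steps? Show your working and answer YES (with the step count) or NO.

Answer: YES — reaches normal form λ.λ.λ.1 in 2 ≤ 2 steps

Derivation:
  start: (λ.0 0) (λ.λ.1)
  →1  (λ.λ.1) (λ.λ.1)
  →2  λ.λ.λ.1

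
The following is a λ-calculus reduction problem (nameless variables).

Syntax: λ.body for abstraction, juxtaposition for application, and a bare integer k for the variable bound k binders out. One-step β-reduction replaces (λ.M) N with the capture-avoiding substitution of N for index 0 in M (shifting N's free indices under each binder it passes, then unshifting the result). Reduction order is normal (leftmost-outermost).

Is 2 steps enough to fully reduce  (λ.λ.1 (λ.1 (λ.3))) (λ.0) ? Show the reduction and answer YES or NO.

Answer: YES — reaches normal form λ.λ.1 (λ.λ.0) in 2 ≤ 2 steps

Reduction:
  start: (λ.λ.1 (λ.1 (λ.3))) (λ.0)
  →1  λ.(λ.0) (λ.1 (λ.λ.0))
  →2  λ.λ.1 (λ.λ.0)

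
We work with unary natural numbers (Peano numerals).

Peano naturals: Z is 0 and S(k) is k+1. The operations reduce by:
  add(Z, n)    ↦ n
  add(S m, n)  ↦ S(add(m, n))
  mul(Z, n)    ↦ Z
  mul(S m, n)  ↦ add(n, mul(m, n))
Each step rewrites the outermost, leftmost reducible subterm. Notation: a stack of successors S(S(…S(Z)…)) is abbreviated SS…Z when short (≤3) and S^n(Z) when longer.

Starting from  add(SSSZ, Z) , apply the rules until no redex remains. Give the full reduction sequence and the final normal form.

Answer: normal form = SSSZ  (in 4 steps)

Derivation:
  start: add(SSSZ, Z)
  →1  S(add(SSZ, Z))
  →2  S(S(add(SZ, Z)))
  →3  S(S(S(add(Z, Z))))
  →4  SSSZ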